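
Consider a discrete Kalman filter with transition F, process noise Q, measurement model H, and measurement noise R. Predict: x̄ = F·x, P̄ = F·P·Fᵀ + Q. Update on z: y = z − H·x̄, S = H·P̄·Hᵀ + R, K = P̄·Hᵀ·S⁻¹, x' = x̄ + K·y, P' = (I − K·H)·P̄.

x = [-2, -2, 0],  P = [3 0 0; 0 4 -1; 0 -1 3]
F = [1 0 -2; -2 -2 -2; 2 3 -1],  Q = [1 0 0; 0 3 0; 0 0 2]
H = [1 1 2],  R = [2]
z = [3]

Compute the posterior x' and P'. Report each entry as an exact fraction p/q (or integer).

x̄ = F·x = [-2, 8, -10]
P̄ = F·P·Fᵀ + Q = [16 2 18; 2 35 -26; 18 -26 59]
y = z − H·x̄ = [17]
S = H·P̄·Hᵀ + R = [261]
K = P̄·Hᵀ·S⁻¹ = [6/29; -5/87; 110/261]
x' = x̄ + K·y = [44/29, 611/87, -740/261]
P' = (I − K·H)·P̄ = [140/29 148/29 -138/29; 148/29 990/29 -1712/87; -138/29 -1712/87 3299/261]

x' = [44/29, 611/87, -740/261]
P' = [140/29 148/29 -138/29; 148/29 990/29 -1712/87; -138/29 -1712/87 3299/261]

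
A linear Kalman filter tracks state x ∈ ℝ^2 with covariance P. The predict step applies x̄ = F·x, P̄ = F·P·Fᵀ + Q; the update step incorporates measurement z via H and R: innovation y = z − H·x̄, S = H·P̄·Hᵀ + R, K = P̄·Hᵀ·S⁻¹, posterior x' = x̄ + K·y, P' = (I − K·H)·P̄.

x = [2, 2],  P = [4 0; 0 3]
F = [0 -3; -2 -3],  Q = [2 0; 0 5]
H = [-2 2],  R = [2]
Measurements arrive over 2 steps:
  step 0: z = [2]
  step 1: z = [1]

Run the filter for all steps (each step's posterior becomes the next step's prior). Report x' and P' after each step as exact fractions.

step 0: x' = [-302/47, -260/47], P' = [1355/47 1353/47; 1353/47 1374/47]
step 1: x' = [-6612/11545, -259/11545], P' = [320884/11545 328908/11545; 328908/11545 342681/11545]

step 0: x̄ = F·x = [-6, -10]
step 0: P̄ = F·P·Fᵀ + Q = [29 27; 27 48]
step 0: y = z − H·x̄ = [10]
step 0: S = H·P̄·Hᵀ + R = [94]
step 0: K = P̄·Hᵀ·S⁻¹ = [-2/47; 21/47]
step 0: x' = x̄ + K·y = [-302/47, -260/47]
step 0: P' = (I − K·H)·P̄ = [1355/47 1353/47; 1353/47 1374/47]
step 1: x̄ = F·x = [780/47, 1384/47]
step 1: P̄ = F·P·Fᵀ + Q = [12460/47 20484/47; 20484/47 34257/47]
step 1: y = z − H·x̄ = [-1161/47]
step 1: S = H·P̄·Hᵀ + R = [23090/47]
step 1: K = P̄·Hᵀ·S⁻¹ = [8024/11545; 13773/11545]
step 1: x' = x̄ + K·y = [-6612/11545, -259/11545]
step 1: P' = (I − K·H)·P̄ = [320884/11545 328908/11545; 328908/11545 342681/11545]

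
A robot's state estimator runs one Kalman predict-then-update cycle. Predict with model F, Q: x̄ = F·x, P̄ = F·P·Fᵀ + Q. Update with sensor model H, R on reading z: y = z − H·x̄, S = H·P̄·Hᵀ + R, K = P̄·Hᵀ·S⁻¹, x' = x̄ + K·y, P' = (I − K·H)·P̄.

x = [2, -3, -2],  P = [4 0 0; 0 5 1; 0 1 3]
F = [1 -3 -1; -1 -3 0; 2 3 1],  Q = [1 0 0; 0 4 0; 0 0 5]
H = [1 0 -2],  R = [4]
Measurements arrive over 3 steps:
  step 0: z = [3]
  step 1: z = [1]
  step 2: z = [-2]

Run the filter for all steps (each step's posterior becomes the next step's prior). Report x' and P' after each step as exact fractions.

step 0: x̄ = F·x = [13, 7, -7]
step 0: P̄ = F·P·Fᵀ + Q = [59 44 -46; 44 53 -56; -46 -56 75]
step 0: y = z − H·x̄ = [-24]
step 0: S = H·P̄·Hᵀ + R = [547]
step 0: K = P̄·Hᵀ·S⁻¹ = [151/547; 156/547; -196/547]
step 0: x' = x̄ + K·y = [3487/547, 85/547, 875/547]
step 0: P' = (I − K·H)·P̄ = [9472/547 512/547 4434/547; 512/547 4655/547 -56/547; 4434/547 -56/547 2609/547]
step 1: x̄ = F·x = [2357/547, -3742/547, 8104/547]
step 1: P̄ = F·P·Fᵀ + Q = [42247/547 36689/547 -31194/547; 36689/547 56627/547 -69713/547; -31194/547 -69713/547 108671/547]
step 1: y = z − H·x̄ = [14398/547]
step 1: S = H·P̄·Hᵀ + R = [603895/547]
step 1: K = P̄·Hᵀ·S⁻¹ = [20927/120779; 35223/120779; -248536/603895]
step 1: x' = x̄ + K·y = [1071267/120779, 100888/120779, 2405016/603895]
step 1: P' = (I − K·H)·P̄ = [5325144/120779 1363258/120779 2620718/120779; 1363258/120779 1162804/120779 611183/120779; 2620718/120779 611183/120779 7048867/603895]
step 2: x̄ = F·x = [1437999/603895, -1373931/120779, 14631006/603895]
step 2: P̄ = F·P·Fᵀ + Q = [37835232/603895 9594359/120779 -58011557/603895; 9594359/120779 24453044/120779 -37839113/120779; -58011557/603895 -37839113/120779 321442732/603895]
step 2: y = z − H·x̄ = [26616223/603895]
step 2: S = H·P̄·Hᵀ + R = [1558067968/603895]
step 2: K = P̄·Hᵀ·S⁻¹ = [76929173/779033984; 426362925/1558067968; -700897021/1558067968]
step 2: x' = x̄ + K·y = [5245637261/779033984, 1067704293/1558067968, 6856937675/1558067968]
step 2: P' = (I − K·H)·P̄ = [14604141617/389516992 7570705769/779033984 14450283271/779033984; 7570705769/779033984 14426645473/1558067968 6717979919/1558067968; 14450283271/779033984 6717979919/1558067968 15852077313/1558067968]

step 0: x' = [3487/547, 85/547, 875/547], P' = [9472/547 512/547 4434/547; 512/547 4655/547 -56/547; 4434/547 -56/547 2609/547]
step 1: x' = [1071267/120779, 100888/120779, 2405016/603895], P' = [5325144/120779 1363258/120779 2620718/120779; 1363258/120779 1162804/120779 611183/120779; 2620718/120779 611183/120779 7048867/603895]
step 2: x' = [5245637261/779033984, 1067704293/1558067968, 6856937675/1558067968], P' = [14604141617/389516992 7570705769/779033984 14450283271/779033984; 7570705769/779033984 14426645473/1558067968 6717979919/1558067968; 14450283271/779033984 6717979919/1558067968 15852077313/1558067968]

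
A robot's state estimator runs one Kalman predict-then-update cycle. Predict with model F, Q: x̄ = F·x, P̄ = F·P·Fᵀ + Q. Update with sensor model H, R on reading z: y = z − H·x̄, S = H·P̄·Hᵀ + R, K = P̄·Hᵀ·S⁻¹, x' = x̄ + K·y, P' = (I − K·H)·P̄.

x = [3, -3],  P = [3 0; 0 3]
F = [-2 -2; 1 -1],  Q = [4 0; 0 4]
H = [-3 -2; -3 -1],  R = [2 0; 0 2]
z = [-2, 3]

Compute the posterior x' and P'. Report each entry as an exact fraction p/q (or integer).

x̄ = F·x = [0, 6]
P̄ = F·P·Fᵀ + Q = [28 0; 0 10]
y = z − H·x̄ = [10, 9]
S = H·P̄·Hᵀ + R = [294 272; 272 264]
K = P̄·Hᵀ·S⁻¹ = [42/227 -231/454; -160/227 625/908]
x' = x̄ + K·y = [-1239/454, 4673/908]
P' = (I − K·H)·P̄ = [182/227 -315/227; -315/227 1265/454]

x' = [-1239/454, 4673/908]
P' = [182/227 -315/227; -315/227 1265/454]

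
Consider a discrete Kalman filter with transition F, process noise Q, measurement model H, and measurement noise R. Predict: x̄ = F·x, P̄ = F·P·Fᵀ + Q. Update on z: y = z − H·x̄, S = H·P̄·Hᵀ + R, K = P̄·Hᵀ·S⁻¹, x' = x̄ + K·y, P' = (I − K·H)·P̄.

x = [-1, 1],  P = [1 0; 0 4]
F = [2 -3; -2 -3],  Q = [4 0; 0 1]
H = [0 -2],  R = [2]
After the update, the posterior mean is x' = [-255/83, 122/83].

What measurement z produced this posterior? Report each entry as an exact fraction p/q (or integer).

x̄ = F·x = [-5, -1]
P̄ = F·P·Fᵀ + Q = [44 32; 32 41]
S = H·P̄·Hᵀ + R = [166]
K = P̄·Hᵀ·S⁻¹ = [-32/83; -41/83]
x' − x̄ = [160/83, 205/83] = K·y
y = (KᵀK)⁻¹·Kᵀ·(x' − x̄) = [-5]
z = y + H·x̄ = [-5] + [2] = [-3]

z = [-3]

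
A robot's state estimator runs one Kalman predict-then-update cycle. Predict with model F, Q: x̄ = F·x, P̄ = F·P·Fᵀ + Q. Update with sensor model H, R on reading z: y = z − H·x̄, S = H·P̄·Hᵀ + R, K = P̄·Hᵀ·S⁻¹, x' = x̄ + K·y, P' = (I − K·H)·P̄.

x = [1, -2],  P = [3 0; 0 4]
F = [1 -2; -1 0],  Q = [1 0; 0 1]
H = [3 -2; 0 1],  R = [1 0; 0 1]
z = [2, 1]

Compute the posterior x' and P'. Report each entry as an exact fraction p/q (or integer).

x' = [347/292, 665/876]
P' = [125/292 141/292; 141/292 643/876]

x̄ = F·x = [5, -1]
P̄ = F·P·Fᵀ + Q = [20 -3; -3 4]
y = z − H·x̄ = [-15, 2]
S = H·P̄·Hᵀ + R = [233 -17; -17 5]
K = P̄·Hᵀ·S⁻¹ = [93/292 141/292; -17/876 643/876]
x' = x̄ + K·y = [347/292, 665/876]
P' = (I − K·H)·P̄ = [125/292 141/292; 141/292 643/876]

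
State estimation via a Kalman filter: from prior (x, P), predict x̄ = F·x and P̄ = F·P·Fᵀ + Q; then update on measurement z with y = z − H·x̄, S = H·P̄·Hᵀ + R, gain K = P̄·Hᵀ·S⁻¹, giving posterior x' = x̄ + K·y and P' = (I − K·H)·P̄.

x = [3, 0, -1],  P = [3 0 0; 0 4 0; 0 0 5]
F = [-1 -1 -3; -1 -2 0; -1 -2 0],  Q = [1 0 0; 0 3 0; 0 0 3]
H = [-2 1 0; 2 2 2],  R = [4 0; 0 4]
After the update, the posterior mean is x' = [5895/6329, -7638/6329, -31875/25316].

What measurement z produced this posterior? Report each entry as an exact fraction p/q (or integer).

z = [-3, -3]

x̄ = F·x = [0, -3, -3]
P̄ = F·P·Fᵀ + Q = [53 11 11; 11 22 19; 11 19 22]
S = H·P̄·Hᵀ + R = [194 -196; -196 720]
K = P̄·Hᵀ·S⁻¹ = [-4875/12658 655/6329; 1274/6329 1261/6329; 1139/6329 4897/25316]
x' − x̄ = [5895/6329, 11349/6329, 44073/25316] = K·y
y = (KᵀK)⁻¹·Kᵀ·(x' − x̄) = [0, 9]
z = y + H·x̄ = [0, 9] + [-3, -12] = [-3, -3]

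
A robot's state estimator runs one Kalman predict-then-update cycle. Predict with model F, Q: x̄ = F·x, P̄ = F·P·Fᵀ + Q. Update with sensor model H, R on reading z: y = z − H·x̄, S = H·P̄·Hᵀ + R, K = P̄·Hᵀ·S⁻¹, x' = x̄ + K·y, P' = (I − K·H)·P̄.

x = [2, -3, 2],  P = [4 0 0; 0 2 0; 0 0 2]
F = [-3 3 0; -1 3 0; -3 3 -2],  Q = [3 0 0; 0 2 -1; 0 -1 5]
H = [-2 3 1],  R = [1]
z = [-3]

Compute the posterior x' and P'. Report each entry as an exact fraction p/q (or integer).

x̄ = F·x = [-15, -11, -19]
P̄ = F·P·Fᵀ + Q = [57 30 54; 30 24 29; 54 29 67]
y = z − H·x̄ = [19]
S = H·P̄·Hᵀ + R = [110]
K = P̄·Hᵀ·S⁻¹ = [3/11; 41/110; 23/55]
x' = x̄ + K·y = [-108/11, -431/110, -608/55]
P' = (I − K·H)·P̄ = [537/11 207/11 456/11; 207/11 959/110 652/55; 456/11 652/55 2627/55]

x' = [-108/11, -431/110, -608/55]
P' = [537/11 207/11 456/11; 207/11 959/110 652/55; 456/11 652/55 2627/55]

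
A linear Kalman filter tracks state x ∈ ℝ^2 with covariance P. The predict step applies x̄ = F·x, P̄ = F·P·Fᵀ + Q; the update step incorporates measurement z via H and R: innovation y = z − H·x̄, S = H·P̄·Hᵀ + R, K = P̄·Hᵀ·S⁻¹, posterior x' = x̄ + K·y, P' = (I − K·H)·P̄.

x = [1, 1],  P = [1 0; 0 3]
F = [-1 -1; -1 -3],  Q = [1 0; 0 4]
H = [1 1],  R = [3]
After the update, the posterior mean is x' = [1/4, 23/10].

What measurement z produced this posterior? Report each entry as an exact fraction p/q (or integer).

x̄ = F·x = [-2, -4]
P̄ = F·P·Fᵀ + Q = [5 10; 10 32]
S = H·P̄·Hᵀ + R = [60]
K = P̄·Hᵀ·S⁻¹ = [1/4; 7/10]
x' − x̄ = [9/4, 63/10] = K·y
y = (KᵀK)⁻¹·Kᵀ·(x' − x̄) = [9]
z = y + H·x̄ = [9] + [-6] = [3]

z = [3]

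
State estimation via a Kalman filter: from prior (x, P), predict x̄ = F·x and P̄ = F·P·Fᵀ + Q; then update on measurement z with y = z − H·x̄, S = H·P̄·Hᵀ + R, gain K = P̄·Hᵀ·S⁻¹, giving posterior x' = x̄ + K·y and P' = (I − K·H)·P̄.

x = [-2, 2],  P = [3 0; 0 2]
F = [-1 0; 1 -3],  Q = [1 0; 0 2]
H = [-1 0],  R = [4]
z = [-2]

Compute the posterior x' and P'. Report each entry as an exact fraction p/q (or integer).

x' = [2, -8]
P' = [2 -3/2; -3/2 175/8]

x̄ = F·x = [2, -8]
P̄ = F·P·Fᵀ + Q = [4 -3; -3 23]
y = z − H·x̄ = [0]
S = H·P̄·Hᵀ + R = [8]
K = P̄·Hᵀ·S⁻¹ = [-1/2; 3/8]
x' = x̄ + K·y = [2, -8]
P' = (I − K·H)·P̄ = [2 -3/2; -3/2 175/8]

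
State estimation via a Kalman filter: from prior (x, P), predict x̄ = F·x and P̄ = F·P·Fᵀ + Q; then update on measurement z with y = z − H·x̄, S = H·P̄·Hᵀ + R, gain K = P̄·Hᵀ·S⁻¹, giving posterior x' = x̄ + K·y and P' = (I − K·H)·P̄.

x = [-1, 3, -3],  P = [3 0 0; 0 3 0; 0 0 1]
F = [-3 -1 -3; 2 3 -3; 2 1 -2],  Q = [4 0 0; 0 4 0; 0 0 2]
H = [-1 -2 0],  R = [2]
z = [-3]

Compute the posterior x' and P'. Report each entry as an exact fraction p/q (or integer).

x̄ = F·x = [9, 16, 7]
P̄ = F·P·Fᵀ + Q = [43 -18 -15; -18 52 27; -15 27 21]
y = z − H·x̄ = [38]
S = H·P̄·Hᵀ + R = [181]
K = P̄·Hᵀ·S⁻¹ = [-7/181; -86/181; -39/181]
x' = x̄ + K·y = [1363/181, -372/181, -215/181]
P' = (I − K·H)·P̄ = [7734/181 -3860/181 -2988/181; -3860/181 2016/181 1533/181; -2988/181 1533/181 2280/181]

x' = [1363/181, -372/181, -215/181]
P' = [7734/181 -3860/181 -2988/181; -3860/181 2016/181 1533/181; -2988/181 1533/181 2280/181]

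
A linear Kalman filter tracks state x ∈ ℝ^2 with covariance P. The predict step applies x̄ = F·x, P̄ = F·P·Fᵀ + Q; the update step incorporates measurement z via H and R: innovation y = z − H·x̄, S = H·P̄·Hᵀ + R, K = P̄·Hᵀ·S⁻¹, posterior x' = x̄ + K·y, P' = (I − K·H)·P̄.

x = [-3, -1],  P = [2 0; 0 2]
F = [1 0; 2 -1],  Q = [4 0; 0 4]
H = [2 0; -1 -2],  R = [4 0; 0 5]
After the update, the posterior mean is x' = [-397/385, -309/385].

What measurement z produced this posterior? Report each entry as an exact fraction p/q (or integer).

x̄ = F·x = [-3, -5]
P̄ = F·P·Fᵀ + Q = [6 4; 4 14]
S = H·P̄·Hᵀ + R = [28 -28; -28 83]
K = P̄·Hᵀ·S⁻¹ = [151/385 -2/55; -58/385 -24/55]
x' − x̄ = [758/385, 1616/385] = K·y
y = (KᵀK)⁻¹·Kᵀ·(x' − x̄) = [4, -11]
z = y + H·x̄ = [4, -11] + [-6, 13] = [-2, 2]

z = [-2, 2]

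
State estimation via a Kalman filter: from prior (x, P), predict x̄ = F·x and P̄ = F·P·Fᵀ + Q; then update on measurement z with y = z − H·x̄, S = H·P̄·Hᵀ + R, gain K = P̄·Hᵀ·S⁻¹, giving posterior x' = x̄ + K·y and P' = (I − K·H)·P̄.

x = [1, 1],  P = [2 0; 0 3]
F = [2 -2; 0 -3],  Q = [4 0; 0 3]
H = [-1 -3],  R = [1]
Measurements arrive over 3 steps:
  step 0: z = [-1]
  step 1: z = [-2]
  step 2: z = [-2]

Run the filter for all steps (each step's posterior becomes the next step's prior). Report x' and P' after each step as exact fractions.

step 0: x̄ = F·x = [0, -3]
step 0: P̄ = F·P·Fᵀ + Q = [24 18; 18 30]
step 0: y = z − H·x̄ = [-10]
step 0: S = H·P̄·Hᵀ + R = [403]
step 0: K = P̄·Hᵀ·S⁻¹ = [-6/31; -108/403]
step 0: x' = x̄ + K·y = [60/31, -129/403]
step 0: P' = (I − K·H)·P̄ = [276/31 -90/31; -90/31 426/403]
step 1: x̄ = F·x = [1818/403, 387/403]
step 1: P̄ = F·P·Fᵀ + Q = [27028/403 9576/403; 9576/403 5043/403]
step 1: y = z − H·x̄ = [2173/403]
step 1: S = H·P̄·Hᵀ + R = [130274/403]
step 1: K = P̄·Hᵀ·S⁻¹ = [-526/1229; -24705/130274]
step 1: x' = x̄ + K·y = [2708/1229, -153/2458]
step 1: P' = (I − K·H)·P̄ = [9652/1229 -3042/1229; -3042/1229 115719/130274]
step 2: x̄ = F·x = [5569/1229, 459/2458]
step 2: P̄ = F·P·Fᵀ + Q = [3828018/65137 1314513/65137; 1314513/65137 1432293/130274]
step 2: y = z − H·x̄ = [7599/2458]
step 2: S = H·P̄·Hᵀ + R = [36451103/130274]
step 2: K = P̄·Hᵀ·S⁻¹ = [-15543114/36451103; -6925905/36451103]
step 2: x' = x̄ + K·y = [117119716/36451103, -14604921/36451103]
step 2: P' = (I − K·H)·P̄ = [287720988/36451103 -90725958/36451103; -90725958/36451103 32550621/36451103]

step 0: x' = [60/31, -129/403], P' = [276/31 -90/31; -90/31 426/403]
step 1: x' = [2708/1229, -153/2458], P' = [9652/1229 -3042/1229; -3042/1229 115719/130274]
step 2: x' = [117119716/36451103, -14604921/36451103], P' = [287720988/36451103 -90725958/36451103; -90725958/36451103 32550621/36451103]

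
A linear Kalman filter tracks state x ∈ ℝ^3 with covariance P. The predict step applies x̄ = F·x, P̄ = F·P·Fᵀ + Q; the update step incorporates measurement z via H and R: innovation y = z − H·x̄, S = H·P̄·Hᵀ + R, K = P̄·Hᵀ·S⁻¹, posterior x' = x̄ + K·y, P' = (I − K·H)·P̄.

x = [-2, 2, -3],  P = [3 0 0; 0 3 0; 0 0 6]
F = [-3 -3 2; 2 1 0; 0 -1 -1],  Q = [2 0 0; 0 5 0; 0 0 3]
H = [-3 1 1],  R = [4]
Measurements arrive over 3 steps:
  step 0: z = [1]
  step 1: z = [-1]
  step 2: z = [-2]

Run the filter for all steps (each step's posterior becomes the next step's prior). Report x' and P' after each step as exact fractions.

step 0: x' = [-42/31, -1714/465, 107/155], P' = [50/31 45/31 69/31; 45/31 4498/465 -759/155; 69/31 -759/155 1806/155]
step 1: x' = [59810/165947, -1099063/497841, 1091236/497841], P' = [213328/165947 177809/165947 255751/165947; 177809/165947 12937325/995682 -9415439/995682; 255751/165947 -9415439/995682 13957289/995682]
step 2: x' = [631378154/769461389, 1001363237/1538922778, -349183097/1538922778], P' = [1965854125/1538922778 1913578423/1538922778 1033839516/769461389; 1913578423/1538922778 8395667589/769461389 -10600725137/1538922778; 1033839516/769461389 -10600725137/1538922778 16752698357/1538922778]

step 0: x̄ = F·x = [-6, -2, 1]
step 0: P̄ = F·P·Fᵀ + Q = [80 -27 -3; -27 20 -3; -3 -3 12]
step 0: y = z − H·x̄ = [-16]
step 0: S = H·P̄·Hᵀ + R = [930]
step 0: K = P̄·Hᵀ·S⁻¹ = [-9/31; 49/465; 3/155]
step 0: x' = x̄ + K·y = [-42/31, -1714/465, 107/155]
step 0: P' = (I − K·H)·P̄ = [50/31 45/31 69/31; 45/31 4498/465 -759/155; 69/31 -759/155 1806/155]
step 1: x̄ = F·x = [2558/155, -2974/465, 1393/465]
step 1: P̄ = F·P·Fᵀ + Q = [32296/155 -8161/155 1837/155; -8161/155 12523/465 -5641/465; 1837/155 -5641/465 6757/465]
step 1: y = z − H·x̄ = [8046/155]
step 1: S = H·P̄·Hᵀ + R = [331894/155]
step 1: K = P̄·Hᵀ·S⁻¹ = [-51606/165947; 26777/331894; -5139/331894]
step 1: x' = x̄ + K·y = [59810/165947, -1099063/497841, 1091236/497841]
step 1: P' = (I − K·H)·P̄ = [213328/165947 177809/165947 255751/165947; 177809/165947 12937325/995682 -9415439/995682; 255751/165947 -9415439/995682 13957289/995682]
step 2: x̄ = F·x = [4941371/497841, -740203/497841, 2609/165947]
step 2: P̄ = F·P·Fᵀ + Q = [299550725/995682 -68786323/995682 1547673/165947; -68786323/995682 27303023/995682 -1454101/165947; 1547673/165947 -1454101/165947 1841797/165947]
step 2: y = z − H·x̄ = [14560807/497841]
step 2: S = H·P̄·Hᵀ + R = [1538922778/497841]
step 2: K = P̄·Hᵀ·S⁻¹ = [-239538115/769461389; 112468693/1538922778; -12765969/1538922778]
step 2: x' = x̄ + K·y = [631378154/769461389, 1001363237/1538922778, -349183097/1538922778]
step 2: P' = (I − K·H)·P̄ = [1965854125/1538922778 1913578423/1538922778 1033839516/769461389; 1913578423/1538922778 8395667589/769461389 -10600725137/1538922778; 1033839516/769461389 -10600725137/1538922778 16752698357/1538922778]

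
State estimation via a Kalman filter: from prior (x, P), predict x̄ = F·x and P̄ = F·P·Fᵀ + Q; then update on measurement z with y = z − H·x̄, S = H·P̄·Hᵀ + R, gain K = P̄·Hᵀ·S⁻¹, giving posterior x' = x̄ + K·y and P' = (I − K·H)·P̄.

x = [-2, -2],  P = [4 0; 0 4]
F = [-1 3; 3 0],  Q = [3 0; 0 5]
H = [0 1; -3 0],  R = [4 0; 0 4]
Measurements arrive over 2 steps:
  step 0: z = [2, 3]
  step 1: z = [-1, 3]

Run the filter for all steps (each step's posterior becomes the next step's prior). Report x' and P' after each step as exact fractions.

step 0: x̄ = F·x = [-4, -6]
step 0: P̄ = F·P·Fᵀ + Q = [43 -12; -12 41]
step 0: y = z − H·x̄ = [8, -9]
step 0: S = H·P̄·Hᵀ + R = [45 36; 36 391]
step 0: K = P̄·Hᵀ·S⁻¹ = [-16/5433 -597/1811; 14735/16299 16/1811]
step 0: x' = x̄ + K·y = [-5741/5433, 18790/16299]
step 0: P' = (I − K·H)·P̄ = [796/1811 -64/5433; -64/5433 58940/16299]
step 1: x̄ = F·x = [8177/1811, -5741/1811]
step 1: P̄ = F·P·Fᵀ + Q = [65297/1811 -2580/1811; -2580/1811 16219/1811]
step 1: y = z − H·x̄ = [3930/1811, 29964/1811]
step 1: S = H·P̄·Hᵀ + R = [23463/1811 7740/1811; 7740/1811 594917/1811]
step 1: K = P̄·Hᵀ·S⁻¹ = [-3440/2558187 -93589/284243; 5294893/7674561 3440/852729]
step 1: x' = x̄ + K·y = [-797705/852729, -4108787/2558187]
step 1: P' = (I − K·H)·P̄ = [374356/852729 -13760/2558187; -13760/2558187 21179572/7674561]

step 0: x' = [-5741/5433, 18790/16299], P' = [796/1811 -64/5433; -64/5433 58940/16299]
step 1: x' = [-797705/852729, -4108787/2558187], P' = [374356/852729 -13760/2558187; -13760/2558187 21179572/7674561]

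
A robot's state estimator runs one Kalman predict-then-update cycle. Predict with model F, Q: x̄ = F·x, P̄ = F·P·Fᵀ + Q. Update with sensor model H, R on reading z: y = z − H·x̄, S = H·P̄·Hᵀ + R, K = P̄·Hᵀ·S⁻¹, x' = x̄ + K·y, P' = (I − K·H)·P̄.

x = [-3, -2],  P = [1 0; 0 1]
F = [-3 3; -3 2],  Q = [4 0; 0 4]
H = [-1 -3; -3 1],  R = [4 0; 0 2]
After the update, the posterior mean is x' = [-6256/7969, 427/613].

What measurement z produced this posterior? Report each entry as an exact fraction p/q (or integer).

z = [-1, 3]

x̄ = F·x = [3, 5]
P̄ = F·P·Fᵀ + Q = [22 15; 15 17]
S = H·P̄·Hᵀ + R = [269 135; 135 127]
K = P̄·Hᵀ·S⁻¹ = [-812/7969 -2337/7969; -177/613 53/613]
x' − x̄ = [-30163/7969, -2638/613] = K·y
y = (KᵀK)⁻¹·Kᵀ·(x' − x̄) = [17, 7]
z = y + H·x̄ = [17, 7] + [-18, -4] = [-1, 3]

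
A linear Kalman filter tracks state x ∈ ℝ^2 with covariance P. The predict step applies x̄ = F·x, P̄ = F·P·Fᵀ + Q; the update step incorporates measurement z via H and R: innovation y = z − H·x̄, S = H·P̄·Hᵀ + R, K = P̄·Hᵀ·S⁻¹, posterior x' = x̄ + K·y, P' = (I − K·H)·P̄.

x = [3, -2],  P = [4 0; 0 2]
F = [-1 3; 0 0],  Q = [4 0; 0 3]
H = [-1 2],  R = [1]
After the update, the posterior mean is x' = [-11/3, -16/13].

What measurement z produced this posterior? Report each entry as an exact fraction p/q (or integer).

x̄ = F·x = [-9, 0]
P̄ = F·P·Fᵀ + Q = [26 0; 0 3]
S = H·P̄·Hᵀ + R = [39]
K = P̄·Hᵀ·S⁻¹ = [-2/3; 2/13]
x' − x̄ = [16/3, -16/13] = K·y
y = (KᵀK)⁻¹·Kᵀ·(x' − x̄) = [-8]
z = y + H·x̄ = [-8] + [9] = [1]

z = [1]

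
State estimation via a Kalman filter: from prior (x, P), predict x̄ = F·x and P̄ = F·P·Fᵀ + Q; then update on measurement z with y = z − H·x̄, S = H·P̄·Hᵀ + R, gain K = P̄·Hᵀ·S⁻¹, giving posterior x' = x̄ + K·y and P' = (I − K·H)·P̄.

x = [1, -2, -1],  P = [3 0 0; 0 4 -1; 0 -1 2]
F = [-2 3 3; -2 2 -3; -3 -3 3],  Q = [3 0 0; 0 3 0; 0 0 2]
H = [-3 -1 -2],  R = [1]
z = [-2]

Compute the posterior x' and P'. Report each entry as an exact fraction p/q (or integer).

x' = [-3233/895, -937/895, 6194/895]
P' = [15369/895 10791/895 -28362/895; 10791/895 52479/895 -42403/895; -28362/895 -42403/895 63826/895]

x̄ = F·x = [-11, -3, 0]
P̄ = F·P·Fᵀ + Q = [51 21 0; 21 61 -39; 0 -39 101]
y = z − H·x̄ = [-38]
S = H·P̄·Hᵀ + R = [895]
K = P̄·Hᵀ·S⁻¹ = [-174/895; -46/895; -163/895]
x' = x̄ + K·y = [-3233/895, -937/895, 6194/895]
P' = (I − K·H)·P̄ = [15369/895 10791/895 -28362/895; 10791/895 52479/895 -42403/895; -28362/895 -42403/895 63826/895]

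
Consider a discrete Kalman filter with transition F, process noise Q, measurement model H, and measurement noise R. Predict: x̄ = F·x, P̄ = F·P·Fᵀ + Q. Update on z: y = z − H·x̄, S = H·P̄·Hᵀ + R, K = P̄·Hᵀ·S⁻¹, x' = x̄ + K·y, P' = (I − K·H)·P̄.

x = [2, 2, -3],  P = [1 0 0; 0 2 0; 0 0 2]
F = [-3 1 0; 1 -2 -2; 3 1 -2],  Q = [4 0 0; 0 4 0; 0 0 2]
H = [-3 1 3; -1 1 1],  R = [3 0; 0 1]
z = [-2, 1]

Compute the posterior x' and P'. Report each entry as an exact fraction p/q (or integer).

x̄ = F·x = [-4, 4, 14]
P̄ = F·P·Fᵀ + Q = [15 -7 -7; -7 21 7; -7 7 21]
y = z − H·x̄ = [-60, -21]
S = H·P̄·Hᵀ + R = [558 227; 227 100]
K = P̄·Hᵀ·S⁻¹ = [-717/4271 389/4271; -1645/4271 5229/4271; 1155/4271 -1127/4271]
x' = x̄ + K·y = [17767/4271, 5975/4271, 14161/4271]
P' = (I − K·H)·P̄ = [23005/4271 1659/4271 21735/4271; 1659/4271 10311/4271 -3423/4271; 21735/4271 -3423/4271 24031/4271]

x' = [17767/4271, 5975/4271, 14161/4271]
P' = [23005/4271 1659/4271 21735/4271; 1659/4271 10311/4271 -3423/4271; 21735/4271 -3423/4271 24031/4271]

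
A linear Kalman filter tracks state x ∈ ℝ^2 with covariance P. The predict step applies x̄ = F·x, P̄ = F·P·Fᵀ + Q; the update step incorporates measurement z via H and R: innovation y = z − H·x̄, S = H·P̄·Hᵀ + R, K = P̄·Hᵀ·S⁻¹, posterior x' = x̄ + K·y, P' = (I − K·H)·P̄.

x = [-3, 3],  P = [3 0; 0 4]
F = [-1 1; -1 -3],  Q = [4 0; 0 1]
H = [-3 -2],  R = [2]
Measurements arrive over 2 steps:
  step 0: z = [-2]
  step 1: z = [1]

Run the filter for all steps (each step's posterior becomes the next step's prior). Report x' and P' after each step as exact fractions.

step 0: x̄ = F·x = [6, -6]
step 0: P̄ = F·P·Fᵀ + Q = [11 -9; -9 40]
step 0: y = z − H·x̄ = [4]
step 0: S = H·P̄·Hᵀ + R = [153]
step 0: K = P̄·Hᵀ·S⁻¹ = [-5/51; -53/153]
step 0: x' = x̄ + K·y = [286/51, -1130/153]
step 0: P' = (I − K·H)·P̄ = [162/17 -724/51; -724/51 3311/153]
step 1: x̄ = F·x = [-1988/153, 844/51]
step 1: P̄ = F·P·Fᵀ + Q = [9725/153 -4273/51; -4273/51 2042/17]
step 1: y = z − H·x̄ = [-83/17]
step 1: S = H·P̄·Hᵀ + R = [835/17]
step 1: K = P̄·Hᵀ·S⁻¹ = [-393/835; 189/835]
step 1: x' = x̄ + K·y = [-80377/7515, 38687/2505]
step 1: P' = (I − K·H)·P̄ = [395902/7515 -196772/2505; -196772/2505 98197/835]

step 0: x' = [286/51, -1130/153], P' = [162/17 -724/51; -724/51 3311/153]
step 1: x' = [-80377/7515, 38687/2505], P' = [395902/7515 -196772/2505; -196772/2505 98197/835]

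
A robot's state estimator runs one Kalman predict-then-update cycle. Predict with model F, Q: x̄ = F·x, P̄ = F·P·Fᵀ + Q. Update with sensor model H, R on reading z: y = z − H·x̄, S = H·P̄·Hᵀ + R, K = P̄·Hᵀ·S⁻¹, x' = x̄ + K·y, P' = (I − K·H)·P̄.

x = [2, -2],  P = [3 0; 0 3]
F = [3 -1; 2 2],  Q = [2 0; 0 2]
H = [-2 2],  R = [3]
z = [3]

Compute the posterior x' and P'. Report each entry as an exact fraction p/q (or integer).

x̄ = F·x = [8, 0]
P̄ = F·P·Fᵀ + Q = [32 12; 12 26]
y = z − H·x̄ = [19]
S = H·P̄·Hᵀ + R = [139]
K = P̄·Hᵀ·S⁻¹ = [-40/139; 28/139]
x' = x̄ + K·y = [352/139, 532/139]
P' = (I − K·H)·P̄ = [2848/139 2788/139; 2788/139 2830/139]

x' = [352/139, 532/139]
P' = [2848/139 2788/139; 2788/139 2830/139]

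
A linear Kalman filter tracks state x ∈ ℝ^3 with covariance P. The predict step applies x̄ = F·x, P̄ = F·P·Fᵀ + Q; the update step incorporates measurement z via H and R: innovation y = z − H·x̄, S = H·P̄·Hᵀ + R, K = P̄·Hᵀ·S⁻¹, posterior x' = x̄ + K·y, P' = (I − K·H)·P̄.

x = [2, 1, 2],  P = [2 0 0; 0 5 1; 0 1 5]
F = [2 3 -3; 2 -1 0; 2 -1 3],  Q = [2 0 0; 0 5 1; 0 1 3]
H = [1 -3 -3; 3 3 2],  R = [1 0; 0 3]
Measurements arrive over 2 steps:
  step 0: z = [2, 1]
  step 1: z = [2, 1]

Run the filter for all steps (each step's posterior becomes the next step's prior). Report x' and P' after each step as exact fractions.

step 0: x̄ = F·x = [1, 3, 9]
step 0: P̄ = F·P·Fᵀ + Q = [82 -4 -40; -4 18 11; -40 11 55]
step 0: y = z − H·x̄ = [37, -29]
step 0: S = H·P̄·Hᵀ + R = [1202 -107; -107 703]
step 0: K = P̄·Hᵀ·S⁻¹ = [166920/833557 208006/833557; -57125/833557 67191/833557; -164853/833557 2180/833557]
step 0: x' = x̄ + K·y = [977423/833557, -1561493/833557, 1339232/833557]
step 0: P' = (I − K·H)·P̄ = [597870/833557 -1456892/833557 1600542/833557; -1456892/833557 5505427/833557 -5972016/833557; 1600542/833557 -5972016/833557 6560481/833557]
step 1: x̄ = F·x = [-6747329/833557, 3516339/833557, 7534035/833557]
step 1: P̄ = F·P·Fᵀ + Q = [183458846/833557 -47471669/833557 -150660890/833557; -47471669/833557 17892260/833557 42077332/833557; -150660890/833557 42077332/833557 130308075/833557]
step 1: y = z − H·x̄ = [41565565/833557, -4541543/833557]
step 1: S = H·P̄·Hᵀ + R = [3464282748/833557 315794012/833557; 315794012/833557 178400187/833557]
step 1: K = P̄·Hᵀ·S⁻¹ = [126078425777/621796508276 37126380524/155449127069; -46928107087/621796508276 16773485422/155449127069; -118251787017/621796508276 -4424341415/155449127069]
step 1: x' = x̄ + K·y = [444614075589/621796508276, -82605022275/621796508276, -180182442545/621796508276]
step 1: P' = (I − K·H)·P̄ = [199808839097/621796508276 -203063559883/621796508276 227640364323/621796508276; -203063559883/621796508276 914562806577/621796508276 -966607957509/621796508276; 227640364323/621796508276 -966607957509/621796508276 1081905341289/621796508276]

step 0: x' = [977423/833557, -1561493/833557, 1339232/833557], P' = [597870/833557 -1456892/833557 1600542/833557; -1456892/833557 5505427/833557 -5972016/833557; 1600542/833557 -5972016/833557 6560481/833557]
step 1: x' = [444614075589/621796508276, -82605022275/621796508276, -180182442545/621796508276], P' = [199808839097/621796508276 -203063559883/621796508276 227640364323/621796508276; -203063559883/621796508276 914562806577/621796508276 -966607957509/621796508276; 227640364323/621796508276 -966607957509/621796508276 1081905341289/621796508276]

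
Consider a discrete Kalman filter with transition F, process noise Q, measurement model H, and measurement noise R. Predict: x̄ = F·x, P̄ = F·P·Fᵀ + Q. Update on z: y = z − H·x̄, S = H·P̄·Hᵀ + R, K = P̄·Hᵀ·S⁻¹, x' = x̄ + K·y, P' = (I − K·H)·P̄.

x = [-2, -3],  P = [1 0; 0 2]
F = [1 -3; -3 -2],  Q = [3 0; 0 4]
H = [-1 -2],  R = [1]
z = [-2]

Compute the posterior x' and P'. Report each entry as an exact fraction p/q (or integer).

x' = [-159/143, 237/143]
P' = [1546/143 -753/143; -753/143 402/143]

x̄ = F·x = [7, 12]
P̄ = F·P·Fᵀ + Q = [22 9; 9 21]
y = z − H·x̄ = [29]
S = H·P̄·Hᵀ + R = [143]
K = P̄·Hᵀ·S⁻¹ = [-40/143; -51/143]
x' = x̄ + K·y = [-159/143, 237/143]
P' = (I − K·H)·P̄ = [1546/143 -753/143; -753/143 402/143]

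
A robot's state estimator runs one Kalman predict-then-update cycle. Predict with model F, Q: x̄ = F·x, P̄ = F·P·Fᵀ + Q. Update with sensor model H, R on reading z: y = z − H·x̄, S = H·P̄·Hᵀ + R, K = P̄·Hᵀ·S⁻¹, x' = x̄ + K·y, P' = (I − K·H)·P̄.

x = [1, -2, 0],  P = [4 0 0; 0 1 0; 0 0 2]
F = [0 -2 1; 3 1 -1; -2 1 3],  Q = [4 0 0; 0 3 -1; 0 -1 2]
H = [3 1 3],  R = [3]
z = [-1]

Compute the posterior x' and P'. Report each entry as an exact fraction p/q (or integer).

x̄ = F·x = [4, 1, -4]
P̄ = F·P·Fᵀ + Q = [10 -4 4; -4 42 -30; 4 -30 37]
y = z − H·x̄ = [-2]
S = H·P̄·Hᵀ + R = [336]
K = P̄·Hᵀ·S⁻¹ = [19/168; -5/28; 31/112]
x' = x̄ + K·y = [317/84, 19/14, -255/56]
P' = (I − K·H)·P̄ = [479/84 39/14 -365/56; 39/14 219/7 -375/28; -365/56 -375/28 1261/112]

x' = [317/84, 19/14, -255/56]
P' = [479/84 39/14 -365/56; 39/14 219/7 -375/28; -365/56 -375/28 1261/112]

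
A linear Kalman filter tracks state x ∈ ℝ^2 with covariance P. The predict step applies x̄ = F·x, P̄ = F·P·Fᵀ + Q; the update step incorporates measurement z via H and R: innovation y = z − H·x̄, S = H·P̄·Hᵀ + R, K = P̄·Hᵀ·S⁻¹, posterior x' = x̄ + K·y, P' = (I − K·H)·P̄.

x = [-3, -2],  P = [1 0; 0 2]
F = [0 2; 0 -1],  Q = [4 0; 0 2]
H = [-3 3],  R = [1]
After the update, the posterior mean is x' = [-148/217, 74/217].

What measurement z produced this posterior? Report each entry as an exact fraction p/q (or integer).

x̄ = F·x = [-4, 2]
P̄ = F·P·Fᵀ + Q = [12 -4; -4 4]
S = H·P̄·Hᵀ + R = [217]
K = P̄·Hᵀ·S⁻¹ = [-48/217; 24/217]
x' − x̄ = [720/217, -360/217] = K·y
y = (KᵀK)⁻¹·Kᵀ·(x' − x̄) = [-15]
z = y + H·x̄ = [-15] + [18] = [3]

z = [3]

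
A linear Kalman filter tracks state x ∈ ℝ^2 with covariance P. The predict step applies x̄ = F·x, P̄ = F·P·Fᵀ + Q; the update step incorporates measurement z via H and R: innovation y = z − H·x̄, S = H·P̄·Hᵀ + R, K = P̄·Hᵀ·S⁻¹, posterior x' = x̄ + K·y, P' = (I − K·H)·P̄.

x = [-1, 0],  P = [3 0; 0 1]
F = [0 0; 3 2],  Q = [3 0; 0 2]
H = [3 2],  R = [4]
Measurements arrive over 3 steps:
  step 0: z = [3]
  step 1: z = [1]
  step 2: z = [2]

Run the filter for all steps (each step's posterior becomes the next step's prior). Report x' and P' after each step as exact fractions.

step 0: x̄ = F·x = [0, -3]
step 0: P̄ = F·P·Fᵀ + Q = [3 0; 0 33]
step 0: y = z − H·x̄ = [9]
step 0: S = H·P̄·Hᵀ + R = [163]
step 0: K = P̄·Hᵀ·S⁻¹ = [9/163; 66/163]
step 0: x' = x̄ + K·y = [81/163, 105/163]
step 0: P' = (I − K·H)·P̄ = [408/163 -594/163; -594/163 1023/163]
step 1: x̄ = F·x = [0, 453/163]
step 1: P̄ = F·P·Fᵀ + Q = [3 0; 0 962/163]
step 1: y = z − H·x̄ = [-743/163]
step 1: S = H·P̄·Hᵀ + R = [8901/163]
step 1: K = P̄·Hᵀ·S⁻¹ = [163/989; 1924/8901]
step 1: x' = x̄ + K·y = [-743/989, 15967/8901]
step 1: P' = (I − K·H)·P̄ = [1500/989 -1924/989; -1924/989 29822/8901]
step 2: x̄ = F·x = [0, 11873/8901]
step 2: P̄ = F·P·Fᵀ + Q = [3 0; 0 50798/8901]
step 2: y = z − H·x̄ = [-5944/8901]
step 2: S = H·P̄·Hᵀ + R = [479123/8901]
step 2: K = P̄·Hᵀ·S⁻¹ = [80109/479123; 101596/479123]
step 2: x' = x̄ + K·y = [-53496/479123, 571255/479123]
step 2: P' = (I − K·H)·P̄ = [716388/479123 -914364/479123; -914364/479123 1574738/479123]

step 0: x' = [81/163, 105/163], P' = [408/163 -594/163; -594/163 1023/163]
step 1: x' = [-743/989, 15967/8901], P' = [1500/989 -1924/989; -1924/989 29822/8901]
step 2: x' = [-53496/479123, 571255/479123], P' = [716388/479123 -914364/479123; -914364/479123 1574738/479123]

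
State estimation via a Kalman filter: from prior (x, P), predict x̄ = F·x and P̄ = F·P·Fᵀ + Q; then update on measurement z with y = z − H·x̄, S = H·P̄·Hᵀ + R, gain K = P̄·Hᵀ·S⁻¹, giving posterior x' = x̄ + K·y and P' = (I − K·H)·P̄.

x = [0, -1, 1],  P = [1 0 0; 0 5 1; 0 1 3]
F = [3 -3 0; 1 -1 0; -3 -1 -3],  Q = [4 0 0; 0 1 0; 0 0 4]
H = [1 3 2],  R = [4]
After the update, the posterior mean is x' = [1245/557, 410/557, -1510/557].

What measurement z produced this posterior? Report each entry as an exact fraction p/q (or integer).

z = [-1]

x̄ = F·x = [3, 1, -2]
P̄ = F·P·Fᵀ + Q = [58 18 15; 18 7 5; 15 5 51]
S = H·P̄·Hᵀ + R = [557]
K = P̄·Hᵀ·S⁻¹ = [142/557; 49/557; 132/557]
x' − x̄ = [-426/557, -147/557, -396/557] = K·y
y = (KᵀK)⁻¹·Kᵀ·(x' − x̄) = [-3]
z = y + H·x̄ = [-3] + [2] = [-1]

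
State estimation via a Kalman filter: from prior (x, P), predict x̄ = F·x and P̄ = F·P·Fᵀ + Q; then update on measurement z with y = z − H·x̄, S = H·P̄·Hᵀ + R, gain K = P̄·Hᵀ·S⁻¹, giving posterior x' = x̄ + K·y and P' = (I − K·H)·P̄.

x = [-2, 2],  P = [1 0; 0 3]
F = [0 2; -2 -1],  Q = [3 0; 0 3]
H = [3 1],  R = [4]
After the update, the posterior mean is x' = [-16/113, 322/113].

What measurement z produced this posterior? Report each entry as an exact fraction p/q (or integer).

x̄ = F·x = [4, 2]
P̄ = F·P·Fᵀ + Q = [15 -6; -6 10]
S = H·P̄·Hᵀ + R = [113]
K = P̄·Hᵀ·S⁻¹ = [39/113; -8/113]
x' − x̄ = [-468/113, 96/113] = K·y
y = (KᵀK)⁻¹·Kᵀ·(x' − x̄) = [-12]
z = y + H·x̄ = [-12] + [14] = [2]

z = [2]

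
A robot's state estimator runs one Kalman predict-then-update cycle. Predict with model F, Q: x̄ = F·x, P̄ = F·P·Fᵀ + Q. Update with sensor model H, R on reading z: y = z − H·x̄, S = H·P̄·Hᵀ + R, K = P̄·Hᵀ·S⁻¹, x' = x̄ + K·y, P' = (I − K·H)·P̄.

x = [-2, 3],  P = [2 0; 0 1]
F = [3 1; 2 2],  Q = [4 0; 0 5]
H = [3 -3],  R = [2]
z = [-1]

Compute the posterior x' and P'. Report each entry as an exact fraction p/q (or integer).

x̄ = F·x = [-3, 2]
P̄ = F·P·Fᵀ + Q = [23 14; 14 17]
y = z − H·x̄ = [14]
S = H·P̄·Hᵀ + R = [110]
K = P̄·Hᵀ·S⁻¹ = [27/110; -9/110]
x' = x̄ + K·y = [24/55, 47/55]
P' = (I − K·H)·P̄ = [1801/110 1783/110; 1783/110 1789/110]

x' = [24/55, 47/55]
P' = [1801/110 1783/110; 1783/110 1789/110]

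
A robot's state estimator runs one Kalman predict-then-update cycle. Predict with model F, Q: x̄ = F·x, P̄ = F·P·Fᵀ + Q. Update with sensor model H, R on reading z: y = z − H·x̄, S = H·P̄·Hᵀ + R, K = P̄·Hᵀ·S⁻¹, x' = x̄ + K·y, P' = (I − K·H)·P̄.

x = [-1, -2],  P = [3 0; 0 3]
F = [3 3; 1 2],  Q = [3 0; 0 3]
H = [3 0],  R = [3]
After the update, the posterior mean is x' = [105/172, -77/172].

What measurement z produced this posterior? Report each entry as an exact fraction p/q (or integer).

z = [2]

x̄ = F·x = [-9, -5]
P̄ = F·P·Fᵀ + Q = [57 27; 27 18]
S = H·P̄·Hᵀ + R = [516]
K = P̄·Hᵀ·S⁻¹ = [57/172; 27/172]
x' − x̄ = [1653/172, 783/172] = K·y
y = (KᵀK)⁻¹·Kᵀ·(x' − x̄) = [29]
z = y + H·x̄ = [29] + [-27] = [2]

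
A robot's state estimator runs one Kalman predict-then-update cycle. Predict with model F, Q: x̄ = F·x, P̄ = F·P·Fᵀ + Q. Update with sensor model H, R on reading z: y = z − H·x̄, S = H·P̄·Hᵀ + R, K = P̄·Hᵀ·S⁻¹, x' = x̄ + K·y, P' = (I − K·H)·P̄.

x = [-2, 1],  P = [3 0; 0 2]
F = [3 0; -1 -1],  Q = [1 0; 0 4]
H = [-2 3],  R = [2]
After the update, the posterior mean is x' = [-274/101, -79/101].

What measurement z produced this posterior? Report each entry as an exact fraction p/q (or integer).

x̄ = F·x = [-6, 1]
P̄ = F·P·Fᵀ + Q = [28 -9; -9 9]
S = H·P̄·Hᵀ + R = [303]
K = P̄·Hᵀ·S⁻¹ = [-83/303; 15/101]
x' − x̄ = [332/101, -180/101] = K·y
y = (KᵀK)⁻¹·Kᵀ·(x' − x̄) = [-12]
z = y + H·x̄ = [-12] + [15] = [3]

z = [3]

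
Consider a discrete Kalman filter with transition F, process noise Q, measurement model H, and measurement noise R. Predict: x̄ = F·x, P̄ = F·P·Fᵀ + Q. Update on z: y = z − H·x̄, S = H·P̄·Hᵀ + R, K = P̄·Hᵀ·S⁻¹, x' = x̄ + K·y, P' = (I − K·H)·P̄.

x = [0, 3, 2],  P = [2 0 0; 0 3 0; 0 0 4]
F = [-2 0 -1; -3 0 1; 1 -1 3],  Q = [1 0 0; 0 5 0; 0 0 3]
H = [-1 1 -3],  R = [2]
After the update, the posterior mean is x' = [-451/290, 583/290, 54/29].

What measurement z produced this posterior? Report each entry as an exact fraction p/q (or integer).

x̄ = F·x = [-2, 2, 3]
P̄ = F·P·Fᵀ + Q = [13 8 -16; 8 27 6; -16 6 44]
S = H·P̄·Hᵀ + R = [290]
K = P̄·Hᵀ·S⁻¹ = [43/290; 1/290; -11/29]
x' − x̄ = [129/290, 3/290, -33/29] = K·y
y = (KᵀK)⁻¹·Kᵀ·(x' − x̄) = [3]
z = y + H·x̄ = [3] + [-5] = [-2]

z = [-2]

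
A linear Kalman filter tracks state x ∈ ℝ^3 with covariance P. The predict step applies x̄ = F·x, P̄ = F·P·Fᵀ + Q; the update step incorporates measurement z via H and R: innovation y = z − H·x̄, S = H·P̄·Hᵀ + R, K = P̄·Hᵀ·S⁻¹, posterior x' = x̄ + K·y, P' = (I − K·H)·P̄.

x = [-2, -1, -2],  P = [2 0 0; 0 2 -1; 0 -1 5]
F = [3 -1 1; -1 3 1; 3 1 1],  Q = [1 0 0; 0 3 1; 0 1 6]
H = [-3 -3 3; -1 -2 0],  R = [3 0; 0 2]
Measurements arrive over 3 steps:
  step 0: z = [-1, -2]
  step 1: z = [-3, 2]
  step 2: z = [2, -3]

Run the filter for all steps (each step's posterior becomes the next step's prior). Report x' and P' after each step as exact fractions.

step 0: x̄ = F·x = [-7, -3, -9]
step 0: P̄ = F·P·Fᵀ + Q = [28 -9 21; -9 22 2; 21 2 29]
step 0: y = z − H·x̄ = [-4, -15]
step 0: S = H·P̄·Hᵀ + R = [138 60; 60 82]
step 0: K = P̄·Hᵀ·S⁻¹ = [91/643 -145/643; -101/1286 -475/1286; 248/643 -755/1286]
step 0: x' = x̄ + K·y = [-2690/643, 3671/1286, -2233/1286]
step 0: P' = (I − K·H)·P̄ = [16008/643 -7859/643 8240/643; -7859/643 4167/643 -7485/1286; 8240/643 -7485/1286 9491/1286]
step 1: x̄ = F·x = [-11022/643, 7080/643, -7351/643]
step 1: P̄ = F·P·Fᵀ + Q = [515413/1286 -250749/1286 388181/1286; -250749/1286 136809/1286 -182993/1286; 388181/1286 -182993/1286 303287/1286]
step 1: y = z − H·x̄ = [8298/643, 4424/643]
step 1: S = H·P̄·Hᵀ + R = [396573/1286 43767/1286; 43767/1286 62225/1286]
step 1: K = P̄·Hᵀ·S⁻¹ = [3067205/2949871 -2817032/2949871; -1540897/2949871 -324/2949871; 4998455/5899742 -5620123/5899742]
step 1: x' = x̄ + K·y = [-30364480/2949871, 12592986/2949871, -20805014/2949871]
step 1: P' = (I − K·H)·P̄ = [267999208/2949871 -131182572/2949871 139883841/2949871; -131182572/2949871 65591610/2949871 -67131859/2949871; 139883841/2949871 -67131859/2949871 150502419/5899742]
step 2: x̄ = F·x = [-124491440/2949871, 47338424/2949871, -99305468/2949871]
step 2: P̄ = F·P·Fᵀ + Q = [8632895517/5899742 -4183686001/5899742 6521911035/5899742; -4183686001/5899742 2093922233/5899742 -3134484087/5899742; 6521911035/5899742 -3134484087/5899742 4976957627/5899742]
step 2: y = z − H·x̄ = [72357098/2949871, -38664205/2949871]
step 2: S = H·P̄·Hᵀ + R = [5071644537/5899742 50217357/5899742; 50217357/5899742 285639929/5899742]
step 2: K = P̄·Hᵀ·S⁻¹ = [50552290629/40853266762 -46863565127/40853266762; -12642257437/20426633381 1925211636/20426633381; 77675849375/81706533524 -86009544591/81706533524]
step 2: x' = x̄ + K·y = [130133666307/40853266762, -7535653522/20426633381, 282040861863/81706533524]
step 2: P' = (I − K·H)·P̄ = [2194941424519/20426633381 -1074038929696/20426633381 2292357280275/40853266762; -1074038929696/20426633381 535094253212/20426633381 -551586933921/20426633381; 2292357280275/40853266762 -551586933921/20426633381 2456042674241/81706533524]

step 0: x' = [-2690/643, 3671/1286, -2233/1286], P' = [16008/643 -7859/643 8240/643; -7859/643 4167/643 -7485/1286; 8240/643 -7485/1286 9491/1286]
step 1: x' = [-30364480/2949871, 12592986/2949871, -20805014/2949871], P' = [267999208/2949871 -131182572/2949871 139883841/2949871; -131182572/2949871 65591610/2949871 -67131859/2949871; 139883841/2949871 -67131859/2949871 150502419/5899742]
step 2: x' = [130133666307/40853266762, -7535653522/20426633381, 282040861863/81706533524], P' = [2194941424519/20426633381 -1074038929696/20426633381 2292357280275/40853266762; -1074038929696/20426633381 535094253212/20426633381 -551586933921/20426633381; 2292357280275/40853266762 -551586933921/20426633381 2456042674241/81706533524]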